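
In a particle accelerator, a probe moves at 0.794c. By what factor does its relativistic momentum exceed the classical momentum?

p_rel = γmv, p_class = mv
Ratio = γ = 1/√(1 - 0.794²)
= 1/√(0.369564) = 1.645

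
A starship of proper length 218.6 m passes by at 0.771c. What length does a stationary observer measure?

Proper length L₀ = 218.6 m
γ = 1/√(1 - 0.771²) = 1.570
L = L₀/γ = 218.6/1.570 = 139.2 m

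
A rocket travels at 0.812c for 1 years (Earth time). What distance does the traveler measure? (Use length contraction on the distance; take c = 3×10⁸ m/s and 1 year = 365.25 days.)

Earth distance: d = v × t = 0.812c × 1 yr = 7.687×10¹⁵ m
γ = 1.713
d' = d/γ = 7.687×10¹⁵/1.713 = 4.487×10¹⁵ m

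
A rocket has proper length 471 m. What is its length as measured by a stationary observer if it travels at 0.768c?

Proper length L₀ = 471 m
γ = 1/√(1 - 0.768²) = 1.561
L = L₀/γ = 471/1.561 = 301.7 m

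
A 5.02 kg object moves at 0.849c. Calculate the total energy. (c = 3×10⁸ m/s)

γ = 1/√(1 - 0.849²) = 1.8925
mc² = 5.02 × (3×10⁸)² = 4.518×10¹⁷ J
E = γmc² = 1.8925 × 4.518×10¹⁷ = 8.550×10¹⁷ J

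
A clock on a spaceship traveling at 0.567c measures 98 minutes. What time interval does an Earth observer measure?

Proper time Δt₀ = 98 minutes
γ = 1/√(1 - 0.567²) = 1.214
Δt = γΔt₀ = 1.214 × 98 = 119.0 minutes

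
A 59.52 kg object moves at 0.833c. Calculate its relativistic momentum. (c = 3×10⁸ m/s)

γ = 1/√(1 - 0.833²) = 1.807
v = 0.833 × 3×10⁸ = 2.499×10⁸ m/s
p = γmv = 1.807 × 59.52 × 2.499×10⁸ = 2.688×10¹⁰ kg·m/s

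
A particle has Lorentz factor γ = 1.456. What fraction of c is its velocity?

From γ = 1/√(1 - v²/c²):
1/γ² = 1/1.456² = 0.4717
v²/c² = 1 - 0.4717 = 0.5283
v/c = √(0.5283) = 0.7268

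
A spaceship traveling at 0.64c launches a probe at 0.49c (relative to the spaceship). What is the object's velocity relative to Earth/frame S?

u = (u' + v)/(1 + u'v/c²)
Numerator: 0.49 + 0.64 = 1.13
Denominator: 1 + 0.3136 = 1.3136
u = 1.13/1.3136 = 0.8602c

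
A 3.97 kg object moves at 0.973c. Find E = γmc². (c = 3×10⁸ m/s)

γ = 1/√(1 - 0.973²) = 4.333
mc² = 3.97 × (3×10⁸)² = 3.573×10¹⁷ J
E = γmc² = 4.333 × 3.573×10¹⁷ = 1.548×10¹⁸ J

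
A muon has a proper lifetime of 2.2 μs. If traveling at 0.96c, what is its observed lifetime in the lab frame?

Proper lifetime τ₀ = 2.2 μs
γ = 1/√(1 - 0.96²) = 3.5714
τ = γτ₀ = 3.5714 × 2.2 μs = 7.857 μs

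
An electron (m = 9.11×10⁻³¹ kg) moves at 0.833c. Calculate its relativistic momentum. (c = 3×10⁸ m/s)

γ = 1/√(1 - 0.833²) = 1.8074
v = 0.833 × 3×10⁸ = 2.499×10⁸ m/s
p = γmv = 1.8074 × 9.11×10⁻³¹ × 2.499×10⁸ = 4.115×10⁻²² kg·m/s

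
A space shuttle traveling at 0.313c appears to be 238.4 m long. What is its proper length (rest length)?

Contracted length L = 238.4 m
γ = 1/√(1 - 0.313²) = 1.053
L₀ = γL = 1.053 × 238.4 = 251.0 m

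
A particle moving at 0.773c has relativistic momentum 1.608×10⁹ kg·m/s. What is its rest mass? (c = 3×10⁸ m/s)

γ = 1/√(1 - 0.773²) = 1.5763
v = 0.773 × 3×10⁸ = 2.319×10⁸ m/s
m = p/(γv) = 1.608×10⁹/(1.5763 × 2.319×10⁸) = 4.399 kg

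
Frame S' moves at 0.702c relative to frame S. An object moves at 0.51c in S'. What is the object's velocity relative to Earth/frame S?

u = (u' + v)/(1 + u'v/c²)
Numerator: 0.51 + 0.702 = 1.212
Denominator: 1 + 0.35802 = 1.35802
u = 1.212/1.35802 = 0.8925c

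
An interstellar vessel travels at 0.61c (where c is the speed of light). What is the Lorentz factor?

v/c = 0.61, so (v/c)² = 0.3721
1 - (v/c)² = 0.6279
γ = 1/√(0.6279) = 1.262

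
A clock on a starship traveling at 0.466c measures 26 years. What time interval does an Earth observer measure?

Proper time Δt₀ = 26 years
γ = 1/√(1 - 0.466²) = 1.1302
Δt = γΔt₀ = 1.1302 × 26 = 29.39 years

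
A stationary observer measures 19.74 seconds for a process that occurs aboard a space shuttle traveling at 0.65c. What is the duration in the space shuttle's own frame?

Dilated time Δt = 19.74 seconds
γ = 1/√(1 - 0.65²) = 1.316
Δt₀ = Δt/γ = 19.74/1.316 = 15.00 seconds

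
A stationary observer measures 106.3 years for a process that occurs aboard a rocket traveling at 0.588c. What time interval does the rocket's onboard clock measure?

Dilated time Δt = 106.3 years
γ = 1/√(1 - 0.588²) = 1.2363
Δt₀ = Δt/γ = 106.3/1.2363 = 85.98 years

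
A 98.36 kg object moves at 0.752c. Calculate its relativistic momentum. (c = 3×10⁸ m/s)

γ = 1/√(1 - 0.752²) = 1.517
v = 0.752 × 3×10⁸ = 2.256×10⁸ m/s
p = γmv = 1.517 × 98.36 × 2.256×10⁸ = 3.366×10¹⁰ kg·m/s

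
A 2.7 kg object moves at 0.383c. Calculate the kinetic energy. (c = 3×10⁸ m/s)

γ = 1/√(1 - 0.383²) = 1.08255
γ - 1 = 0.08255
KE = (γ-1)mc² = 0.08255 × 2.7 × (3×10⁸)² = 2.006×10¹⁶ J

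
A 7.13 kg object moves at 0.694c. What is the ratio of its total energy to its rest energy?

E = γmc², E₀ = mc²
E/E₀ = γ = 1/√(1 - 0.694²) = 1.389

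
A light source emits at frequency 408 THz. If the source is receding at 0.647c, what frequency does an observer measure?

β = v/c = 0.647
(1-β)/(1+β) = 0.353/1.647 = 0.21433
Doppler factor = √(0.21433) = 0.4630
f_obs = 408 × 0.4630 = 188.9 THz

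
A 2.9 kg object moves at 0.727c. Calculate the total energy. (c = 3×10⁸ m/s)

γ = 1/√(1 - 0.727²) = 1.4564
mc² = 2.9 × (3×10⁸)² = 2.610×10¹⁷ J
E = γmc² = 1.4564 × 2.610×10¹⁷ = 3.801×10¹⁷ J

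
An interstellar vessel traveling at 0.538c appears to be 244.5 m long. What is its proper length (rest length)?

Contracted length L = 244.5 m
γ = 1/√(1 - 0.538²) = 1.1863
L₀ = γL = 1.1863 × 244.5 = 290.1 m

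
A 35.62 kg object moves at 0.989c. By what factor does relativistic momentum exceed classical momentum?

p_rel = γmv, p_class = mv
Ratio = γ = 1/√(1 - 0.989²) = 6.761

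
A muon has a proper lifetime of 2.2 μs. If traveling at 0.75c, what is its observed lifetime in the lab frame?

Proper lifetime τ₀ = 2.2 μs
γ = 1/√(1 - 0.75²) = 1.512
τ = γτ₀ = 1.512 × 2.2 μs = 3.326 μs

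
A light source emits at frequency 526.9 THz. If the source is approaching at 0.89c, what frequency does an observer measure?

β = v/c = 0.89
(1+β)/(1-β) = 1.89/0.11 = 17.18
Doppler factor = √(17.18) = 4.145
f_obs = 526.9 × 4.145 = 2184 THz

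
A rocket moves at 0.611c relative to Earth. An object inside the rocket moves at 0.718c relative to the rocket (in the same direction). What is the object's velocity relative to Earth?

u = (u' + v)/(1 + u'v/c²)
Numerator: 0.718 + 0.611 = 1.329
Denominator: 1 + 0.438698 = 1.438698
u = 1.329/1.438698 = 0.9238c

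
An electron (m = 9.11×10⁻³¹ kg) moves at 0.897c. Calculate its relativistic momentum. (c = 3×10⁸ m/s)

γ = 1/√(1 - 0.897²) = 2.2623
v = 0.897 × 3×10⁸ = 2.691×10⁸ m/s
p = γmv = 2.2623 × 9.11×10⁻³¹ × 2.691×10⁸ = 5.546×10⁻²² kg·m/s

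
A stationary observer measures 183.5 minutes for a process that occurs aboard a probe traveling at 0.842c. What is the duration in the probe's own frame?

Dilated time Δt = 183.5 minutes
γ = 1/√(1 - 0.842²) = 1.85365
Δt₀ = Δt/γ = 183.5/1.85365 = 98.99 minutes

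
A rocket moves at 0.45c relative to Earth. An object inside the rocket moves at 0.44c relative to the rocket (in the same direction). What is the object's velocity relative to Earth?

u = (u' + v)/(1 + u'v/c²)
Numerator: 0.44 + 0.45 = 0.89
Denominator: 1 + 0.198 = 1.198
u = 0.89/1.198 = 0.7429c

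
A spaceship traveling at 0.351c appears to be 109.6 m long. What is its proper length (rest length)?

Contracted length L = 109.6 m
γ = 1/√(1 - 0.351²) = 1.0679
L₀ = γL = 1.0679 × 109.6 = 117.0 m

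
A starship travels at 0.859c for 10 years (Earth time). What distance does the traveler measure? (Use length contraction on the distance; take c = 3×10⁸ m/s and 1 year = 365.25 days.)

Earth distance: d = v × t = 0.859c × 10 yr = 8.132×10¹⁶ m
γ = 1.953
d' = d/γ = 8.132×10¹⁶/1.953 = 4.164×10¹⁶ m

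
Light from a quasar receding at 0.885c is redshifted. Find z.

β = 0.885
(1+β)/(1-β) = 1.885/0.115 = 16.391
√(16.391) = 4.049
z = 4.049 - 1 = 3.049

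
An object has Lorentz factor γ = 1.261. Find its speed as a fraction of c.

From γ = 1/√(1 - v²/c²):
1/γ² = 1/1.261² = 0.6289
v²/c² = 1 - 0.6289 = 0.3711
v/c = √(0.3711) = 0.6092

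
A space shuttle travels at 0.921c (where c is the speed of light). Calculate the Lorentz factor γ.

v/c = 0.921, so (v/c)² = 0.848241
1 - (v/c)² = 0.151759
γ = 1/√(0.151759) = 2.567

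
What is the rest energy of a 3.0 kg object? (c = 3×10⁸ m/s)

c² = (3×10⁸)² = 9.000×10¹⁶ m²/s²
E₀ = mc² = 3.0 × 9.000×10¹⁶ = 2.700×10¹⁷ J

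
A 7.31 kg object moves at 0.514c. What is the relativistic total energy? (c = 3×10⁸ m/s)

γ = 1/√(1 - 0.514²) = 1.1658
mc² = 7.31 × (3×10⁸)² = 6.579×10¹⁷ J
E = γmc² = 1.1658 × 6.579×10¹⁷ = 7.670×10¹⁷ J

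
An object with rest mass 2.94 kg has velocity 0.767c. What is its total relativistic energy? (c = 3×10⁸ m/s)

γ = 1/√(1 - 0.767²) = 1.5585
mc² = 2.94 × (3×10⁸)² = 2.646×10¹⁷ J
E = γmc² = 1.5585 × 2.646×10¹⁷ = 4.124×10¹⁷ J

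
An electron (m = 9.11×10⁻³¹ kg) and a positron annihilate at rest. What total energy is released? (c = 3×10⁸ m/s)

Both particles have the same rest mass, so total mass = 2m
E = 2m·c² = 2 × 9.11×10⁻³¹ × (3×10⁸)²
= 2 × 9.11×10⁻³¹ × 9×10¹⁶
= 1.640×10⁻¹³ J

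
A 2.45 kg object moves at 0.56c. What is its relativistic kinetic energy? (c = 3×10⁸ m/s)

γ = 1/√(1 - 0.56²) = 1.20701
γ - 1 = 0.20701
KE = (γ-1)mc² = 0.20701 × 2.45 × (3×10⁸)² = 4.565×10¹⁶ J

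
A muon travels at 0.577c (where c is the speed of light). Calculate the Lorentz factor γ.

v/c = 0.577, so (v/c)² = 0.332929
1 - (v/c)² = 0.667071
γ = 1/√(0.667071) = 1.224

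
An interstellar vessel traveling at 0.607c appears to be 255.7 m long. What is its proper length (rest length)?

Contracted length L = 255.7 m
γ = 1/√(1 - 0.607²) = 1.25833
L₀ = γL = 1.25833 × 255.7 = 321.8 m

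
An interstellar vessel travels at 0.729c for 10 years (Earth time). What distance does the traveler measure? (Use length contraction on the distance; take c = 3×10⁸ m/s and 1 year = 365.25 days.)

Earth distance: d = v × t = 0.729c × 10 yr = 6.902×10¹⁶ m
γ = 1.461
d' = d/γ = 6.902×10¹⁶/1.461 = 4.724×10¹⁶ m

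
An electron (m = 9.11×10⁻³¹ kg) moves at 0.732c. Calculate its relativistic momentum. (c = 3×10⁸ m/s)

γ = 1/√(1 - 0.732²) = 1.4678
v = 0.732 × 3×10⁸ = 2.196×10⁸ m/s
p = γmv = 1.4678 × 9.11×10⁻³¹ × 2.196×10⁸ = 2.936×10⁻²² kg·m/s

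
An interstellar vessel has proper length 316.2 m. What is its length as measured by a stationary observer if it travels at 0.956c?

Proper length L₀ = 316.2 m
γ = 1/√(1 - 0.956²) = 3.4087
L = L₀/γ = 316.2/3.4087 = 92.76 m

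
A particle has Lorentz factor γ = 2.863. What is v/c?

From γ = 1/√(1 - v²/c²):
1/γ² = 1/2.863² = 0.1220
v²/c² = 1 - 0.1220 = 0.8780
v/c = √(0.8780) = 0.9370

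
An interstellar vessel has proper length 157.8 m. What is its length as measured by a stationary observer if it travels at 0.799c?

Proper length L₀ = 157.8 m
γ = 1/√(1 - 0.799²) = 1.663
L = L₀/γ = 157.8/1.663 = 94.89 m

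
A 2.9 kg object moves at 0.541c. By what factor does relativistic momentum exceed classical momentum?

p_rel = γmv, p_class = mv
Ratio = γ = 1/√(1 - 0.541²) = 1.189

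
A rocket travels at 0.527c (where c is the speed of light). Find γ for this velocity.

v/c = 0.527, so (v/c)² = 0.277729
1 - (v/c)² = 0.722271
γ = 1/√(0.722271) = 1.177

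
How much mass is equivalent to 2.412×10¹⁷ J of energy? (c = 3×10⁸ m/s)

From E = mc², we get m = E/c²
c² = (3×10⁸)² = 9×10¹⁶ m²/s²
m = 2.412×10¹⁷ / 9×10¹⁶ = 2.680 kg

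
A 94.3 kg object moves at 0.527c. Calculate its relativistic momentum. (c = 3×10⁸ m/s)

γ = 1/√(1 - 0.527²) = 1.1767
v = 0.527 × 3×10⁸ = 1.581×10⁸ m/s
p = γmv = 1.1767 × 94.3 × 1.581×10⁸ = 1.754×10¹⁰ kg·m/s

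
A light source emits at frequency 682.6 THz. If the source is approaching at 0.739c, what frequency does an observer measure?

β = v/c = 0.739
(1+β)/(1-β) = 1.739/0.261 = 6.663
Doppler factor = √(6.663) = 2.581
f_obs = 682.6 × 2.581 = 1762 THz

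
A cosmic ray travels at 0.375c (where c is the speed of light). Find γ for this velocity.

v/c = 0.375, so (v/c)² = 0.140625
1 - (v/c)² = 0.859375
γ = 1/√(0.859375) = 1.079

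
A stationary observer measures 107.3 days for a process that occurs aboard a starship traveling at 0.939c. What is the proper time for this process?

Dilated time Δt = 107.3 days
γ = 1/√(1 - 0.939²) = 2.908
Δt₀ = Δt/γ = 107.3/2.908 = 36.90 days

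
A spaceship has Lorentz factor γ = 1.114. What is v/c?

From γ = 1/√(1 - v²/c²):
1/γ² = 1/1.114² = 0.8058
v²/c² = 1 - 0.8058 = 0.1942
v/c = √(0.1942) = 0.4407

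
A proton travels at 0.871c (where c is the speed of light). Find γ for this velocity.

v/c = 0.871, so (v/c)² = 0.758641
1 - (v/c)² = 0.241359
γ = 1/√(0.241359) = 2.035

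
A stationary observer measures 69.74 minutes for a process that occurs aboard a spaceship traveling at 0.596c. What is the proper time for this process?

Dilated time Δt = 69.74 minutes
γ = 1/√(1 - 0.596²) = 1.2454
Δt₀ = Δt/γ = 69.74/1.2454 = 56.00 minutes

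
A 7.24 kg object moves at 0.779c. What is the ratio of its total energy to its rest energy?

E = γmc², E₀ = mc²
E/E₀ = γ = 1/√(1 - 0.779²) = 1.595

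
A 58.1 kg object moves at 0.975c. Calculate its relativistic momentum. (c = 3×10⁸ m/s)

γ = 1/√(1 - 0.975²) = 4.5004
v = 0.975 × 3×10⁸ = 2.925×10⁸ m/s
p = γmv = 4.5004 × 58.1 × 2.925×10⁸ = 7.648×10¹⁰ kg·m/s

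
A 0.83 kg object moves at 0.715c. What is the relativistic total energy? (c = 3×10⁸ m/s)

γ = 1/√(1 - 0.715²) = 1.430
mc² = 0.83 × (3×10⁸)² = 7.470×10¹⁶ J
E = γmc² = 1.430 × 7.470×10¹⁶ = 1.068×10¹⁷ J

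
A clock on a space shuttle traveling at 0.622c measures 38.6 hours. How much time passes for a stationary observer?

Proper time Δt₀ = 38.6 hours
γ = 1/√(1 - 0.622²) = 1.2771
Δt = γΔt₀ = 1.2771 × 38.6 = 49.30 hours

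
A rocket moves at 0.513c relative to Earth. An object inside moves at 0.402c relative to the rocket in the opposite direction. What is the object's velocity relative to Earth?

Object's velocity in rocket frame is u' = -0.402c
u = (u' + v)/(1 + u'v/c²) = (v - 0.402)/(1 - 0.402·v/c²)
Numerator: 0.513 - 0.402 = 0.111
Denominator: 1 - 0.206226 = 0.793774
u = 0.111/0.793774 = 0.1398c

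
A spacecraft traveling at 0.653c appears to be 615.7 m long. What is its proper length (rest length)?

Contracted length L = 615.7 m
γ = 1/√(1 - 0.653²) = 1.3204
L₀ = γL = 1.3204 × 615.7 = 813.0 m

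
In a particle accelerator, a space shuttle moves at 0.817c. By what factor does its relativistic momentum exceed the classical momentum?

p_rel = γmv, p_class = mv
Ratio = γ = 1/√(1 - 0.817²)
= 1/√(0.332511) = 1.734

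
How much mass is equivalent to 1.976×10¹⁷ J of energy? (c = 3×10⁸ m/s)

From E = mc², we get m = E/c²
c² = (3×10⁸)² = 9×10¹⁶ m²/s²
m = 1.976×10¹⁷ / 9×10¹⁶ = 2.196 kg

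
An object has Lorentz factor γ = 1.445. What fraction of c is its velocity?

From γ = 1/√(1 - v²/c²):
1/γ² = 1/1.445² = 0.4789
v²/c² = 1 - 0.4789 = 0.5211
v/c = √(0.5211) = 0.7219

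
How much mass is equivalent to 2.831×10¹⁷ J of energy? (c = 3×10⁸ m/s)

From E = mc², we get m = E/c²
c² = (3×10⁸)² = 9×10¹⁶ m²/s²
m = 2.831×10¹⁷ / 9×10¹⁶ = 3.146 kg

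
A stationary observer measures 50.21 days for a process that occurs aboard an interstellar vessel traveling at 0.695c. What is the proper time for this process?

Dilated time Δt = 50.21 days
γ = 1/√(1 - 0.695²) = 1.391
Δt₀ = Δt/γ = 50.21/1.391 = 36.10 days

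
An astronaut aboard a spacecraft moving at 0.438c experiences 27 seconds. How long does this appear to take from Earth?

Proper time Δt₀ = 27 seconds
γ = 1/√(1 - 0.438²) = 1.1124
Δt = γΔt₀ = 1.1124 × 27 = 30.03 seconds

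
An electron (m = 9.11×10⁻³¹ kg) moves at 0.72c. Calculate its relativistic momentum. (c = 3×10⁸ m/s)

γ = 1/√(1 - 0.72²) = 1.440976
v = 0.72 × 3×10⁸ = 2.160×10⁸ m/s
p = γmv = 1.440976 × 9.11×10⁻³¹ × 2.160×10⁸ = 2.835×10⁻²² kg·m/s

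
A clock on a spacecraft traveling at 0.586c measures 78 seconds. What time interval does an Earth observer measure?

Proper time Δt₀ = 78 seconds
γ = 1/√(1 - 0.586²) = 1.2341
Δt = γΔt₀ = 1.2341 × 78 = 96.26 seconds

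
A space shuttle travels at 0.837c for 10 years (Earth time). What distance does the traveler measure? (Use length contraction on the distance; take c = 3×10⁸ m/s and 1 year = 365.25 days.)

Earth distance: d = v × t = 0.837c × 10 yr = 7.9241×10¹⁶ m
γ = 1.8275
d' = d/γ = 7.9241×10¹⁶/1.8275 = 4.336×10¹⁶ m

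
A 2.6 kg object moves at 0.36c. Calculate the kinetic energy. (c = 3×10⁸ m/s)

γ = 1/√(1 - 0.36²) = 1.07187
γ - 1 = 0.07187
KE = (γ-1)mc² = 0.07187 × 2.6 × (3×10⁸)² = 1.682×10¹⁶ J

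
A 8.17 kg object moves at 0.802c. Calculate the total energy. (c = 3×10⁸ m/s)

γ = 1/√(1 - 0.802²) = 1.674
mc² = 8.17 × (3×10⁸)² = 7.353×10¹⁷ J
E = γmc² = 1.674 × 7.353×10¹⁷ = 1.231×10¹⁸ J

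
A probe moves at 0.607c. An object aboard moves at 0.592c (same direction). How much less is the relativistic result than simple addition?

Classical: u' + v = 0.592 + 0.607 = 1.199c
Relativistic: u = (0.592 + 0.607)/(1 + 0.359344) = 1.199/1.359344 = 0.8820c
Difference: 1.199 - 0.8820 = 0.3170c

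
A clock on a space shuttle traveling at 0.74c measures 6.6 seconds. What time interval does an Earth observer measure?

Proper time Δt₀ = 6.6 seconds
γ = 1/√(1 - 0.74²) = 1.4868
Δt = γΔt₀ = 1.4868 × 6.6 = 9.813 seconds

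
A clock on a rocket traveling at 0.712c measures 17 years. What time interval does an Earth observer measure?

Proper time Δt₀ = 17 years
γ = 1/√(1 - 0.712²) = 1.424
Δt = γΔt₀ = 1.424 × 17 = 24.21 years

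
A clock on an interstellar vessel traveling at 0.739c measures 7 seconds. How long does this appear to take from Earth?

Proper time Δt₀ = 7 seconds
γ = 1/√(1 - 0.739²) = 1.484
Δt = γΔt₀ = 1.484 × 7 = 10.39 seconds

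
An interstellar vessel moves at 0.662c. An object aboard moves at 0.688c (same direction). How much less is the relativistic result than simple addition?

Classical: u' + v = 0.688 + 0.662 = 1.35c
Relativistic: u = (0.688 + 0.662)/(1 + 0.455456) = 1.35/1.455456 = 0.9275c
Difference: 1.35 - 0.9275 = 0.4225c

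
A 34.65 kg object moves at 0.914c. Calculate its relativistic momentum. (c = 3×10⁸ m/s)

γ = 1/√(1 - 0.914²) = 2.465
v = 0.914 × 3×10⁸ = 2.742×10⁸ m/s
p = γmv = 2.465 × 34.65 × 2.742×10⁸ = 2.342×10¹⁰ kg·m/s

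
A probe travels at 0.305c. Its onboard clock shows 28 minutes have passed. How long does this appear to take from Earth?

Proper time Δt₀ = 28 minutes
γ = 1/√(1 - 0.305²) = 1.050
Δt = γΔt₀ = 1.050 × 28 = 29.40 minutes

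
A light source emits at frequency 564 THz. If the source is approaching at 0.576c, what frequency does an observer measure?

β = v/c = 0.576
(1+β)/(1-β) = 1.576/0.424 = 3.717
Doppler factor = √(3.717) = 1.928
f_obs = 564 × 1.928 = 1087 THz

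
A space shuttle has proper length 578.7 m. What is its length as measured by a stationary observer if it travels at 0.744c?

Proper length L₀ = 578.7 m
γ = 1/√(1 - 0.744²) = 1.4966
L = L₀/γ = 578.7/1.4966 = 386.7 m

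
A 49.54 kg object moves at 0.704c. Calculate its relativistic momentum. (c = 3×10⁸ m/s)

γ = 1/√(1 - 0.704²) = 1.408
v = 0.704 × 3×10⁸ = 2.112×10⁸ m/s
p = γmv = 1.408 × 49.54 × 2.112×10⁸ = 1.473×10¹⁰ kg·m/s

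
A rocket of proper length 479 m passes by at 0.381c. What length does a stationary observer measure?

Proper length L₀ = 479 m
γ = 1/√(1 - 0.381²) = 1.0816
L = L₀/γ = 479/1.0816 = 442.9 m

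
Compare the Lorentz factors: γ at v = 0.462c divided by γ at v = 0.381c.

γ₁ = 1/√(1 - 0.462²) = 1.128
γ₂ = 1/√(1 - 0.381²) = 1.082
γ₁/γ₂ = 1.128/1.082 = 1.043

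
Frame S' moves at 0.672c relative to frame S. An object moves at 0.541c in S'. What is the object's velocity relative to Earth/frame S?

u = (u' + v)/(1 + u'v/c²)
Numerator: 0.541 + 0.672 = 1.213
Denominator: 1 + 0.363552 = 1.363552
u = 1.213/1.363552 = 0.8896c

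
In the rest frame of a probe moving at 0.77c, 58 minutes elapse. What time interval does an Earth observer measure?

Proper time Δt₀ = 58 minutes
γ = 1/√(1 - 0.77²) = 1.5673
Δt = γΔt₀ = 1.5673 × 58 = 90.90 minutes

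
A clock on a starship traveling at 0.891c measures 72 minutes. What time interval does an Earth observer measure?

Proper time Δt₀ = 72 minutes
γ = 1/√(1 - 0.891²) = 2.203
Δt = γΔt₀ = 2.203 × 72 = 158.6 minutes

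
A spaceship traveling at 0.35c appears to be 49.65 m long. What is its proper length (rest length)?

Contracted length L = 49.65 m
γ = 1/√(1 - 0.35²) = 1.0675
L₀ = γL = 1.0675 × 49.65 = 53.00 m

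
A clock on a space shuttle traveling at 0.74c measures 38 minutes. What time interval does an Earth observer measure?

Proper time Δt₀ = 38 minutes
γ = 1/√(1 - 0.74²) = 1.4868
Δt = γΔt₀ = 1.4868 × 38 = 56.50 minutes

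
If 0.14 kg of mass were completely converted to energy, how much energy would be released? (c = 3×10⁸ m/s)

Using E = mc²:
c² = (3×10⁸)² = 9×10¹⁶ m²/s²
E = 0.14 × 9×10¹⁶ = 1.260×10¹⁶ J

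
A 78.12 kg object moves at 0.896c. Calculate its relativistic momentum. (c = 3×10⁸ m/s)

γ = 1/√(1 - 0.896²) = 2.252
v = 0.896 × 3×10⁸ = 2.688×10⁸ m/s
p = γmv = 2.252 × 78.12 × 2.688×10⁸ = 4.729×10¹⁰ kg·m/s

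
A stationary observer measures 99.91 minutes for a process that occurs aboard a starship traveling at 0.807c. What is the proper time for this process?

Dilated time Δt = 99.91 minutes
γ = 1/√(1 - 0.807²) = 1.6933
Δt₀ = Δt/γ = 99.91/1.6933 = 59.00 minutes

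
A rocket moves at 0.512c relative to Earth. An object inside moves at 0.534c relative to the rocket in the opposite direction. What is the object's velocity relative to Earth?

Object's velocity in rocket frame is u' = -0.534c
u = (u' + v)/(1 + u'v/c²) = (v - 0.534)/(1 - 0.534·v/c²)
Numerator: 0.512 - 0.534 = -0.022
Denominator: 1 - 0.273408 = 0.726592
u = -0.022/0.726592 = -0.03028c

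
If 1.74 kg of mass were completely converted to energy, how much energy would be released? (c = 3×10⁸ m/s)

Using E = mc²:
c² = (3×10⁸)² = 9×10¹⁶ m²/s²
E = 1.74 × 9×10¹⁶ = 1.566×10¹⁷ J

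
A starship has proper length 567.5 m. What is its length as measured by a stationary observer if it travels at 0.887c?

Proper length L₀ = 567.5 m
γ = 1/√(1 - 0.887²) = 2.1656
L = L₀/γ = 567.5/2.1656 = 262.1 m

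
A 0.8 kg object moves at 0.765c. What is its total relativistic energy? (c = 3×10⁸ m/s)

γ = 1/√(1 - 0.765²) = 1.553
mc² = 0.8 × (3×10⁸)² = 7.200×10¹⁶ J
E = γmc² = 1.553 × 7.200×10¹⁶ = 1.118×10¹⁷ J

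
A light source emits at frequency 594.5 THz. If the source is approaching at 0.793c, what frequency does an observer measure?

β = v/c = 0.793
(1+β)/(1-β) = 1.793/0.207 = 8.662
Doppler factor = √(8.662) = 2.943
f_obs = 594.5 × 2.943 = 1750 THz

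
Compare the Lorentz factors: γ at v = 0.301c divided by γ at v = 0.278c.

γ₁ = 1/√(1 - 0.301²) = 1.0486
γ₂ = 1/√(1 - 0.278²) = 1.0410
γ₁/γ₂ = 1.0486/1.0410 = 1.007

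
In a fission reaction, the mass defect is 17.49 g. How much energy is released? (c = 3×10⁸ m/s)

Convert mass defect: Δm = 17.49 g = 0.01749 kg
E = Δm·c² = 0.01749 × (3×10⁸)²
= 0.01749 × 9×10¹⁶ = 1.574×10¹⁵ J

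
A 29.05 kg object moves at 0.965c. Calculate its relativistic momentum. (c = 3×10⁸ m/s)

γ = 1/√(1 - 0.965²) = 3.813
v = 0.965 × 3×10⁸ = 2.895×10⁸ m/s
p = γmv = 3.813 × 29.05 × 2.895×10⁸ = 3.207×10¹⁰ kg·m/s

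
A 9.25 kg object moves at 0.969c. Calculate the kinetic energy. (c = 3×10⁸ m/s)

γ = 1/√(1 - 0.969²) = 4.048
γ - 1 = 3.048
KE = (γ-1)mc² = 3.048 × 9.25 × (3×10⁸)² = 2.537×10¹⁸ J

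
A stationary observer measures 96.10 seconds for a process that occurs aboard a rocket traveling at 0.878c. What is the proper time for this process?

Dilated time Δt = 96.10 seconds
γ = 1/√(1 - 0.878²) = 2.089
Δt₀ = Δt/γ = 96.10/2.089 = 46.00 seconds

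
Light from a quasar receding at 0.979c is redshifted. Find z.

β = 0.979
(1+β)/(1-β) = 1.979/0.021 = 94.24
√(94.24) = 9.708
z = 9.708 - 1 = 8.708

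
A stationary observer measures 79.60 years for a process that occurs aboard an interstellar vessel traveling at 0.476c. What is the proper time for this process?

Dilated time Δt = 79.60 years
γ = 1/√(1 - 0.476²) = 1.1371
Δt₀ = Δt/γ = 79.60/1.1371 = 70.00 years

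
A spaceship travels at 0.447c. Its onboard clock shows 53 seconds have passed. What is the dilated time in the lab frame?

Proper time Δt₀ = 53 seconds
γ = 1/√(1 - 0.447²) = 1.118
Δt = γΔt₀ = 1.118 × 53 = 59.25 seconds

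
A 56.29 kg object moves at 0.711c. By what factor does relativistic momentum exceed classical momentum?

p_rel = γmv, p_class = mv
Ratio = γ = 1/√(1 - 0.711²) = 1.422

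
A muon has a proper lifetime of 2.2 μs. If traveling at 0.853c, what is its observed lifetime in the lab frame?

Proper lifetime τ₀ = 2.2 μs
γ = 1/√(1 - 0.853²) = 1.916
τ = γτ₀ = 1.916 × 2.2 μs = 4.215 μs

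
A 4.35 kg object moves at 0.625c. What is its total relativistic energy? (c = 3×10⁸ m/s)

γ = 1/√(1 - 0.625²) = 1.281
mc² = 4.35 × (3×10⁸)² = 3.915×10¹⁷ J
E = γmc² = 1.281 × 3.915×10¹⁷ = 5.015×10¹⁷ J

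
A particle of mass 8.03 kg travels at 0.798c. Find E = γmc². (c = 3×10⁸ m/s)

γ = 1/√(1 - 0.798²) = 1.659
mc² = 8.03 × (3×10⁸)² = 7.227×10¹⁷ J
E = γmc² = 1.659 × 7.227×10¹⁷ = 1.199×10¹⁸ J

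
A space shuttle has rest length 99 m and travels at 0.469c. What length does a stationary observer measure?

Proper length L₀ = 99 m
γ = 1/√(1 - 0.469²) = 1.1322
L = L₀/γ = 99/1.1322 = 87.44 m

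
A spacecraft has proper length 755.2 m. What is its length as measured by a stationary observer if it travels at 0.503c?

Proper length L₀ = 755.2 m
γ = 1/√(1 - 0.503²) = 1.157
L = L₀/γ = 755.2/1.157 = 652.7 m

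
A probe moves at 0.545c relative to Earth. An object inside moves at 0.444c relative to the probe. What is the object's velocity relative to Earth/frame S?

u = (u' + v)/(1 + u'v/c²)
Numerator: 0.444 + 0.545 = 0.989
Denominator: 1 + 0.24198 = 1.24198
u = 0.989/1.24198 = 0.7963c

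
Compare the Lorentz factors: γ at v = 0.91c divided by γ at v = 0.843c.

γ₁ = 1/√(1 - 0.91²) = 2.412
γ₂ = 1/√(1 - 0.843²) = 1.859
γ₁/γ₂ = 2.412/1.859 = 1.297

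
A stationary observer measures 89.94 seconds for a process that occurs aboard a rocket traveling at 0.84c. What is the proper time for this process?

Dilated time Δt = 89.94 seconds
γ = 1/√(1 - 0.84²) = 1.843
Δt₀ = Δt/γ = 89.94/1.843 = 48.80 seconds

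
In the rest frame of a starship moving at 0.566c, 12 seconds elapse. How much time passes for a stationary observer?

Proper time Δt₀ = 12 seconds
γ = 1/√(1 - 0.566²) = 1.213
Δt = γΔt₀ = 1.213 × 12 = 14.56 seconds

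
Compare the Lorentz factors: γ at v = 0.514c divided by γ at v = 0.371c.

γ₁ = 1/√(1 - 0.514²) = 1.166
γ₂ = 1/√(1 - 0.371²) = 1.077
γ₁/γ₂ = 1.166/1.077 = 1.083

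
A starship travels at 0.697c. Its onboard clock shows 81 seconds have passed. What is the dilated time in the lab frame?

Proper time Δt₀ = 81 seconds
γ = 1/√(1 - 0.697²) = 1.395
Δt = γΔt₀ = 1.395 × 81 = 113.0 seconds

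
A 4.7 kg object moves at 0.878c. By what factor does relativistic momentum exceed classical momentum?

p_rel = γmv, p_class = mv
Ratio = γ = 1/√(1 - 0.878²) = 2.089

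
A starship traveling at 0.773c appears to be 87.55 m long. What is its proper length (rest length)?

Contracted length L = 87.55 m
γ = 1/√(1 - 0.773²) = 1.576
L₀ = γL = 1.576 × 87.55 = 138.0 m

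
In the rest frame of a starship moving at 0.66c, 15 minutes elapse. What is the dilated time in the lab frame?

Proper time Δt₀ = 15 minutes
γ = 1/√(1 - 0.66²) = 1.331
Δt = γΔt₀ = 1.331 × 15 = 19.97 minutes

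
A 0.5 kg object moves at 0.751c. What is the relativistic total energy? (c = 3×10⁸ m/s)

γ = 1/√(1 - 0.751²) = 1.5145
mc² = 0.5 × (3×10⁸)² = 4.500×10¹⁶ J
E = γmc² = 1.5145 × 4.500×10¹⁶ = 6.815×10¹⁶ J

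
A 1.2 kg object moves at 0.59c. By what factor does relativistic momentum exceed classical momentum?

p_rel = γmv, p_class = mv
Ratio = γ = 1/√(1 - 0.59²) = 1.239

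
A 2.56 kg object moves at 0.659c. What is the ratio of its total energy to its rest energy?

E = γmc², E₀ = mc²
E/E₀ = γ = 1/√(1 - 0.659²) = 1.330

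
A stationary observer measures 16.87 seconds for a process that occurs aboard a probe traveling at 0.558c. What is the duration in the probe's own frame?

Dilated time Δt = 16.87 seconds
γ = 1/√(1 - 0.558²) = 1.205
Δt₀ = Δt/γ = 16.87/1.205 = 14.00 seconds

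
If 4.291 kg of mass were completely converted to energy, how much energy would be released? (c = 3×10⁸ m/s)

Using E = mc²:
c² = (3×10⁸)² = 9×10¹⁶ m²/s²
E = 4.291 × 9×10¹⁶ = 3.862×10¹⁷ J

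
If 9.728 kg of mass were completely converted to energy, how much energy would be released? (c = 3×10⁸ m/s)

Using E = mc²:
c² = (3×10⁸)² = 9×10¹⁶ m²/s²
E = 9.728 × 9×10¹⁶ = 8.755×10¹⁷ J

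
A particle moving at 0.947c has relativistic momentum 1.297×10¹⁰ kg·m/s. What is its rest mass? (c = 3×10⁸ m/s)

γ = 1/√(1 - 0.947²) = 3.113
v = 0.947 × 3×10⁸ = 2.841×10⁸ m/s
m = p/(γv) = 1.297×10¹⁰/(3.113 × 2.841×10⁸) = 14.67 kg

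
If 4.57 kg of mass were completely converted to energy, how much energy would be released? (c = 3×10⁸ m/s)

Using E = mc²:
c² = (3×10⁸)² = 9×10¹⁶ m²/s²
E = 4.57 × 9×10¹⁶ = 4.113×10¹⁷ J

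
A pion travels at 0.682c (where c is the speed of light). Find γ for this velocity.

v/c = 0.682, so (v/c)² = 0.465124
1 - (v/c)² = 0.534876
γ = 1/√(0.534876) = 1.367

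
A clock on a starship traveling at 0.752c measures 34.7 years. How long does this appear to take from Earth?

Proper time Δt₀ = 34.7 years
γ = 1/√(1 - 0.752²) = 1.517
Δt = γΔt₀ = 1.517 × 34.7 = 52.64 years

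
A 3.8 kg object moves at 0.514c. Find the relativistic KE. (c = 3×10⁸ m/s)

γ = 1/√(1 - 0.514²) = 1.1658
γ - 1 = 0.1658
KE = (γ-1)mc² = 0.1658 × 3.8 × (3×10⁸)² = 5.670×10¹⁶ J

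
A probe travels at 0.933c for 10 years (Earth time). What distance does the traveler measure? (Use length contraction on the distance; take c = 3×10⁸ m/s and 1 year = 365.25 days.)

Earth distance: d = v × t = 0.933c × 10 yr = 8.8330×10¹⁶ m
γ = 2.7787
d' = d/γ = 8.8330×10¹⁶/2.7787 = 3.179×10¹⁶ m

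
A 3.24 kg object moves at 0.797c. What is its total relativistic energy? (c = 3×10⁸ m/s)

γ = 1/√(1 - 0.797²) = 1.6557
mc² = 3.24 × (3×10⁸)² = 2.916×10¹⁷ J
E = γmc² = 1.6557 × 2.916×10¹⁷ = 4.828×10¹⁷ J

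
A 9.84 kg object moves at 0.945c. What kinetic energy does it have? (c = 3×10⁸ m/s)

γ = 1/√(1 - 0.945²) = 3.057
γ - 1 = 2.057
KE = (γ-1)mc² = 2.057 × 9.84 × (3×10⁸)² = 1.822×10¹⁸ J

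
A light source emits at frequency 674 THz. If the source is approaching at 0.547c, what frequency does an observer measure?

β = v/c = 0.547
(1+β)/(1-β) = 1.547/0.453 = 3.415
Doppler factor = √(3.415) = 1.848
f_obs = 674 × 1.848 = 1246 THz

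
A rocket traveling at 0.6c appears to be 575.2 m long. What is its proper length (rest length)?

Contracted length L = 575.2 m
γ = 1/√(1 - 0.6²) = 1.250
L₀ = γL = 1.250 × 575.2 = 719.0 m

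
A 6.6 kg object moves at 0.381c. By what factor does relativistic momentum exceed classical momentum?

p_rel = γmv, p_class = mv
Ratio = γ = 1/√(1 - 0.381²) = 1.082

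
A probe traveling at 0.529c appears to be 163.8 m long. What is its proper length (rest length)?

Contracted length L = 163.8 m
γ = 1/√(1 - 0.529²) = 1.178
L₀ = γL = 1.178 × 163.8 = 193.0 m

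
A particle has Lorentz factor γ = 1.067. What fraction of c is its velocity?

From γ = 1/√(1 - v²/c²):
1/γ² = 1/1.067² = 0.87836
v²/c² = 1 - 0.87836 = 0.12164
v/c = √(0.12164) = 0.3488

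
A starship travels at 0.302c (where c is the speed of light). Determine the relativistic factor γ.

v/c = 0.302, so (v/c)² = 0.091204
1 - (v/c)² = 0.908796
γ = 1/√(0.908796) = 1.049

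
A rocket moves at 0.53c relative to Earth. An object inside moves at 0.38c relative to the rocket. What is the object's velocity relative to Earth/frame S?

u = (u' + v)/(1 + u'v/c²)
Numerator: 0.38 + 0.53 = 0.91
Denominator: 1 + 0.2014 = 1.2014
u = 0.91/1.2014 = 0.7574c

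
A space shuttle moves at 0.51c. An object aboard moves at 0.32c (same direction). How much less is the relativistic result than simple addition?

Classical: u' + v = 0.32 + 0.51 = 0.83c
Relativistic: u = (0.32 + 0.51)/(1 + 0.1632) = 0.83/1.1632 = 0.7135c
Difference: 0.83 - 0.7135 = 0.1165c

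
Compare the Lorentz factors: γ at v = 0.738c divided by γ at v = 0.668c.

γ₁ = 1/√(1 - 0.738²) = 1.482
γ₂ = 1/√(1 - 0.668²) = 1.344
γ₁/γ₂ = 1.482/1.344 = 1.103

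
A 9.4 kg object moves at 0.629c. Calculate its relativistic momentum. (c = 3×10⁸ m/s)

γ = 1/√(1 - 0.629²) = 1.2863
v = 0.629 × 3×10⁸ = 1.887×10⁸ m/s
p = γmv = 1.2863 × 9.4 × 1.887×10⁸ = 2.282×10⁹ kg·m/s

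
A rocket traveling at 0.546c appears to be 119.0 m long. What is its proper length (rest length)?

Contracted length L = 119.0 m
γ = 1/√(1 - 0.546²) = 1.1936
L₀ = γL = 1.1936 × 119.0 = 142.0 m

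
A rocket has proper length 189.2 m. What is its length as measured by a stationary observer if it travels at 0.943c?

Proper length L₀ = 189.2 m
γ = 1/√(1 - 0.943²) = 3.005
L = L₀/γ = 189.2/3.005 = 62.96 m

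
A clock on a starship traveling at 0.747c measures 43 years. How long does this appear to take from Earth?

Proper time Δt₀ = 43 years
γ = 1/√(1 - 0.747²) = 1.5042
Δt = γΔt₀ = 1.5042 × 43 = 64.68 years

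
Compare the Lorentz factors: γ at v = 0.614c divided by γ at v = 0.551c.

γ₁ = 1/√(1 - 0.614²) = 1.2669
γ₂ = 1/√(1 - 0.551²) = 1.1983
γ₁/γ₂ = 1.2669/1.1983 = 1.057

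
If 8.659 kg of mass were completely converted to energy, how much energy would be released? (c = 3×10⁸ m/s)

Using E = mc²:
c² = (3×10⁸)² = 9×10¹⁶ m²/s²
E = 8.659 × 9×10¹⁶ = 7.793×10¹⁷ J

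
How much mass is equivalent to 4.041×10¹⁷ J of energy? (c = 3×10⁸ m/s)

From E = mc², we get m = E/c²
c² = (3×10⁸)² = 9×10¹⁶ m²/s²
m = 4.041×10¹⁷ / 9×10¹⁶ = 4.490 kg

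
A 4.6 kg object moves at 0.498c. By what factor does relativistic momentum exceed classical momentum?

p_rel = γmv, p_class = mv
Ratio = γ = 1/√(1 - 0.498²) = 1.153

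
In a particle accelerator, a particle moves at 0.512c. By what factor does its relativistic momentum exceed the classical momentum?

p_rel = γmv, p_class = mv
Ratio = γ = 1/√(1 - 0.512²)
= 1/√(0.737856) = 1.164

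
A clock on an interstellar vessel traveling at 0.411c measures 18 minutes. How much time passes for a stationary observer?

Proper time Δt₀ = 18 minutes
γ = 1/√(1 - 0.411²) = 1.0969
Δt = γΔt₀ = 1.0969 × 18 = 19.74 minutes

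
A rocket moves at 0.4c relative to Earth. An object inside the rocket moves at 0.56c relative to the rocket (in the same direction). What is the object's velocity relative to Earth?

u = (u' + v)/(1 + u'v/c²)
Numerator: 0.56 + 0.4 = 0.96
Denominator: 1 + 0.224 = 1.224
u = 0.96/1.224 = 0.7843c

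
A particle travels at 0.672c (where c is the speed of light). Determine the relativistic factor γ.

v/c = 0.672, so (v/c)² = 0.451584
1 - (v/c)² = 0.548416
γ = 1/√(0.548416) = 1.350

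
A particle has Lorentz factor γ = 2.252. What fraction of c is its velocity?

From γ = 1/√(1 - v²/c²):
1/γ² = 1/2.252² = 0.1972
v²/c² = 1 - 0.1972 = 0.8028
v/c = √(0.8028) = 0.8960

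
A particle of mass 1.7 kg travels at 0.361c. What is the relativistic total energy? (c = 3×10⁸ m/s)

γ = 1/√(1 - 0.361²) = 1.0723
mc² = 1.7 × (3×10⁸)² = 1.530×10¹⁷ J
E = γmc² = 1.0723 × 1.530×10¹⁷ = 1.641×10¹⁷ J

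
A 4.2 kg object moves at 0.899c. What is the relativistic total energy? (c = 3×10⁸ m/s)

γ = 1/√(1 - 0.899²) = 2.2834
mc² = 4.2 × (3×10⁸)² = 3.780×10¹⁷ J
E = γmc² = 2.2834 × 3.780×10¹⁷ = 8.631×10¹⁷ J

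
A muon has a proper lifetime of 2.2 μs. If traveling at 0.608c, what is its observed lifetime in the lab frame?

Proper lifetime τ₀ = 2.2 μs
γ = 1/√(1 - 0.608²) = 1.2595
τ = γτ₀ = 1.2595 × 2.2 μs = 2.771 μs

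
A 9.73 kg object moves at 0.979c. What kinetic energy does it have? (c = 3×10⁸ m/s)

γ = 1/√(1 - 0.979²) = 4.905
γ - 1 = 3.905
KE = (γ-1)mc² = 3.905 × 9.73 × (3×10⁸)² = 3.420×10¹⁸ J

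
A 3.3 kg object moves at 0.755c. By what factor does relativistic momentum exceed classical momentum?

p_rel = γmv, p_class = mv
Ratio = γ = 1/√(1 - 0.755²) = 1.525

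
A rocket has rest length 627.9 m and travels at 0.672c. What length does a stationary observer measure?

Proper length L₀ = 627.9 m
γ = 1/√(1 - 0.672²) = 1.3503
L = L₀/γ = 627.9/1.3503 = 465.0 m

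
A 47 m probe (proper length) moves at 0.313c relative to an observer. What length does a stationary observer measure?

Proper length L₀ = 47 m
γ = 1/√(1 - 0.313²) = 1.0529
L = L₀/γ = 47/1.0529 = 44.64 m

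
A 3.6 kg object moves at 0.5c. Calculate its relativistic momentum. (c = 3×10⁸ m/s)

γ = 1/√(1 - 0.5²) = 1.1547
v = 0.5 × 3×10⁸ = 1.500×10⁸ m/s
p = γmv = 1.1547 × 3.6 × 1.500×10⁸ = 6.235×10⁸ kg·m/s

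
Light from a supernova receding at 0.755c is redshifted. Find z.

β = 0.755
(1+β)/(1-β) = 1.755/0.245 = 7.163
√(7.163) = 2.676
z = 2.676 - 1 = 1.676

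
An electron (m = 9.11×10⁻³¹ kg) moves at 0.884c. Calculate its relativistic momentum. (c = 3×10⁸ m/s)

γ = 1/√(1 - 0.884²) = 2.139
v = 0.884 × 3×10⁸ = 2.652×10⁸ m/s
p = γmv = 2.139 × 9.11×10⁻³¹ × 2.652×10⁸ = 5.168×10⁻²² kg·m/s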